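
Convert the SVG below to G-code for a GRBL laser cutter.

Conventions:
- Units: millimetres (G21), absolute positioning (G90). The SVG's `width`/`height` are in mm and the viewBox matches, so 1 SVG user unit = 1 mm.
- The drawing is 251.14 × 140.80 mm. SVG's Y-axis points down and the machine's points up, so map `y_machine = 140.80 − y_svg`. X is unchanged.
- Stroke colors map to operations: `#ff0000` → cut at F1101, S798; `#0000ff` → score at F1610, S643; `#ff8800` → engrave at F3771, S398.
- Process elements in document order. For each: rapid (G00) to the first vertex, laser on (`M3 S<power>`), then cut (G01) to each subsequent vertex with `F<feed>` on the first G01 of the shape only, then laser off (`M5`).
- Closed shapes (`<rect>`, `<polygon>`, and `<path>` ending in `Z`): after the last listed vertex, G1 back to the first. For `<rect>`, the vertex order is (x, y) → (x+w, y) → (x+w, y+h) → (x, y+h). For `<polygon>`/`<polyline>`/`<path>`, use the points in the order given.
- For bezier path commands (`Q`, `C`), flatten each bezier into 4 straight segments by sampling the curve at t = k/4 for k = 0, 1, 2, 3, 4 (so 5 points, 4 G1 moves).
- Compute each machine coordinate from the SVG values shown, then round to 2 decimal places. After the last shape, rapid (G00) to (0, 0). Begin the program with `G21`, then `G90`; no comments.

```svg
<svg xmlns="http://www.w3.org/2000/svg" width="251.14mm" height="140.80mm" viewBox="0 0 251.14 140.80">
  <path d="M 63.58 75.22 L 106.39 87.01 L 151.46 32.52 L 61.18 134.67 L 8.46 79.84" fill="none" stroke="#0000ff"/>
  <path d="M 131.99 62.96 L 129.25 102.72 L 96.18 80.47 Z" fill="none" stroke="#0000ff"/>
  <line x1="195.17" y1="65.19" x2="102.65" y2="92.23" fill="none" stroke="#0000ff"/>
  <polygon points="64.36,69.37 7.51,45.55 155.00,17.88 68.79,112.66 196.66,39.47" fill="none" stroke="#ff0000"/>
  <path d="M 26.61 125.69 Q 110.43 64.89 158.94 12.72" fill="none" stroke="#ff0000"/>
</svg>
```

G21
G90
G00 X63.58 Y65.58
M3 S643
G01 X106.39 Y53.79 F1610
G01 X151.46 Y108.28
G01 X61.18 Y6.13
G01 X8.46 Y60.96
M5
G00 X131.99 Y77.84
M3 S643
G01 X129.25 Y38.08 F1610
G01 X96.18 Y60.33
G01 X131.99 Y77.84
M5
G00 X195.17 Y75.61
M3 S643
G01 X102.65 Y48.57 F1610
M5
G00 X64.36 Y71.43
M3 S798
G01 X7.51 Y95.25 F1101
G01 X155.00 Y122.92
G01 X68.79 Y28.14
G01 X196.66 Y101.33
G01 X64.36 Y71.43
M5
G00 X26.61 Y15.11
M3 S798
G01 X66.31 Y44.97 F1101
G01 X101.60 Y73.75
G01 X132.48 Y101.46
G01 X158.94 Y128.08
M5
G00 X0.00 Y0.00

viewBox `0 0 251.14 140.80` with mm width/height → 1 unit = 1 mm. Flip: y_m = 140.80 − y_svg.

**Shape 1** — `<path>` open polyline, stroke `#0000ff` → score (S643, F1610). Machine vertices: (63.58,65.58) → (106.39,53.79) → (151.46,108.28) → (61.18,6.13) → (8.46,60.96). Open path.

**Shape 2** — `<path>` regular polygon, stroke `#0000ff` → score (S643, F1610). Machine vertices: (131.99,77.84) → (129.25,38.08) → (96.18,60.33) → (131.99,77.84). Closed: final G1 returns to the first vertex.

**Shape 3** — `<line>` line segment, stroke `#0000ff` → score (S643, F1610). Machine vertices: (195.17,75.61) → (102.65,48.57). Open path.

**Shape 4** — `<polygon>` closed polygon, stroke `#ff0000` → cut (S798, F1101). Machine vertices: (64.36,71.43) → (7.51,95.25) → (155.00,122.92) → (68.79,28.14) → (196.66,101.33) → (64.36,71.43). Closed: final G1 returns to the first vertex.

**Shape 5** — `<path>` quadratic bezier, stroke `#ff0000` → cut (S798, F1101). Control points (SVG): P0=(26.61,125.69), P1=(110.43,64.89), P2=(158.94,12.72); sampled at t=k/4. Machine vertices: (26.61,15.11) → (66.31,44.97) → (101.60,73.75) → (132.48,101.46) → (158.94,128.08). Open path.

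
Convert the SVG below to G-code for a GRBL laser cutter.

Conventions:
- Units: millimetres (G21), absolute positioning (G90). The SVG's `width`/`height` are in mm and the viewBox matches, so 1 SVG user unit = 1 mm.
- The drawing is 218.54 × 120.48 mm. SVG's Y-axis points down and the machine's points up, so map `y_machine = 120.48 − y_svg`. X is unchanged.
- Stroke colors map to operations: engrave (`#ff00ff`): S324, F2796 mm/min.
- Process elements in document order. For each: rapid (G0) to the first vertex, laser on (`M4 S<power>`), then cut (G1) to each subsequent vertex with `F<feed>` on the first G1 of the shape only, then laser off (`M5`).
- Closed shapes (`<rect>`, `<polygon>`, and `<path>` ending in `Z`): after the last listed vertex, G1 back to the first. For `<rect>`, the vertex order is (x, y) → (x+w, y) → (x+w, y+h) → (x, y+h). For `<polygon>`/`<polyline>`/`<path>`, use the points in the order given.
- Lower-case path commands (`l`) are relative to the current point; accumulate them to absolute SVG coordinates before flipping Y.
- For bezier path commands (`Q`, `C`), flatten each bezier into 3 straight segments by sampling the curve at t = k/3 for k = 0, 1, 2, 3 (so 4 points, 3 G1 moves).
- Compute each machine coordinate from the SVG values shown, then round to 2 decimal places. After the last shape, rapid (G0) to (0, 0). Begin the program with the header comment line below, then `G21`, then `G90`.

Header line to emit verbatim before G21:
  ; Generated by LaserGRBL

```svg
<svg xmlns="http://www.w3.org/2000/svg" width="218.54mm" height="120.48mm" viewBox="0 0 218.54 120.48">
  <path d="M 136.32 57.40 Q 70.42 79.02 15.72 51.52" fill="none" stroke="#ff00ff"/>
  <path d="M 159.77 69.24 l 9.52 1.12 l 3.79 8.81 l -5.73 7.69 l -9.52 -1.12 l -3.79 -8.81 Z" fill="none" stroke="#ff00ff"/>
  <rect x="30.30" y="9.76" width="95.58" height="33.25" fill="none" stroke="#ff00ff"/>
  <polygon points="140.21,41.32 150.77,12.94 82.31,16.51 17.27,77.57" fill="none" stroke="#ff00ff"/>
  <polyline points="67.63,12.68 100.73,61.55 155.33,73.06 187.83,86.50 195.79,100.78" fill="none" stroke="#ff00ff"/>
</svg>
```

; Generated by LaserGRBL
G21
G90
G0 X136.32 Y63.08
M4 S324
G1 X93.63 Y54.12 F2796
G1 X53.43 Y56.08
G1 X15.72 Y68.96
M5
G0 X159.77 Y51.24
M4 S324
G1 X169.29 Y50.12 F2796
G1 X173.08 Y41.31
G1 X167.35 Y33.62
G1 X157.83 Y34.74
G1 X154.04 Y43.55
G1 X159.77 Y51.24
M5
G0 X30.30 Y110.72
M4 S324
G1 X125.88 Y110.72 F2796
G1 X125.88 Y77.47
G1 X30.30 Y77.47
G1 X30.30 Y110.72
M5
G0 X140.21 Y79.16
M4 S324
G1 X150.77 Y107.54 F2796
G1 X82.31 Y103.97
G1 X17.27 Y42.91
G1 X140.21 Y79.16
M5
G0 X67.63 Y107.80
M4 S324
G1 X100.73 Y58.93 F2796
G1 X155.33 Y47.42
G1 X187.83 Y33.98
G1 X195.79 Y19.70
M5
G0 X0.00 Y0.00

1 u = 1 mm; y_m = 120.48 − y.

[1] `<path>` quadratic bezier, #ff00ff→engrave S324 F2796: (136.32,63.08) → (93.63,54.12) → (53.43,56.08) → (15.72,68.96)

[2] `<path>` regular polygon, #ff00ff→engrave S324 F2796: (159.77,51.24) → (169.29,50.12) → (173.08,41.31) → (167.35,33.62) → (157.83,34.74) → (154.04,43.55) → (159.77,51.24) (closed)

[3] `<rect>` rectangle, #ff00ff→engrave S324 F2796: (30.30,110.72) → (125.88,110.72) → (125.88,77.47) → (30.30,77.47) → (30.30,110.72) (closed)

[4] `<polygon>` closed polygon, #ff00ff→engrave S324 F2796: (140.21,79.16) → (150.77,107.54) → (82.31,103.97) → (17.27,42.91) → (140.21,79.16) (closed)

[5] `<polyline>` open polyline, #ff00ff→engrave S324 F2796: (67.63,107.80) → (100.73,58.93) → (155.33,47.42) → (187.83,33.98) → (195.79,19.70)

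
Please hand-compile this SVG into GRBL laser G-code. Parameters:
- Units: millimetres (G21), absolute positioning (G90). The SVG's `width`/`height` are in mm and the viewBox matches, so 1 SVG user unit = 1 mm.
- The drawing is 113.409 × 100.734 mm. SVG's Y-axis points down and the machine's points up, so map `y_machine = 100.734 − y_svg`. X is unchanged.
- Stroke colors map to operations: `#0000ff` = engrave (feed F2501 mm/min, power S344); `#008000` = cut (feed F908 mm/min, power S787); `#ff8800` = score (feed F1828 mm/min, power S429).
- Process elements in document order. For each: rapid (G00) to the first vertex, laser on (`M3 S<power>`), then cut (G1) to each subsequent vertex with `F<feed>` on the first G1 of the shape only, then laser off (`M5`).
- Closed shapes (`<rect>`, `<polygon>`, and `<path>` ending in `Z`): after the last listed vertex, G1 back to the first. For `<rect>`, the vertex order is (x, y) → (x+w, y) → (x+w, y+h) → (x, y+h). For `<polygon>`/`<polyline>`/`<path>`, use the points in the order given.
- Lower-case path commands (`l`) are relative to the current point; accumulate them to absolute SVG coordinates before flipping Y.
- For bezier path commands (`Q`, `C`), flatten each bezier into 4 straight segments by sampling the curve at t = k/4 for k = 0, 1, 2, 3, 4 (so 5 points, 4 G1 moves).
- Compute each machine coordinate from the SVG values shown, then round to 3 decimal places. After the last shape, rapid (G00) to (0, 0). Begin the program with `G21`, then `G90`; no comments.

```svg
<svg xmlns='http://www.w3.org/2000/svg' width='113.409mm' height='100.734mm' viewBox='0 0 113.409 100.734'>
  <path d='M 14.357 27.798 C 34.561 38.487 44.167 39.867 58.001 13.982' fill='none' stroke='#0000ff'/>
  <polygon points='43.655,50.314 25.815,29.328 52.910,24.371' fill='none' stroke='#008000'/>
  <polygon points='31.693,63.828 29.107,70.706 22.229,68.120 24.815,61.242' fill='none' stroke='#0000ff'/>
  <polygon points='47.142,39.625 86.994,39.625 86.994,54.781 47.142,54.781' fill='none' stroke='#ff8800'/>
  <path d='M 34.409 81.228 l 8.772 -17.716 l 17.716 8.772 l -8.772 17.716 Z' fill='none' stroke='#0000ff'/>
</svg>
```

G21
G90
G00 X14.357 Y72.936
M3 S344
G1 X27.755 Y66.945 F2501
G1 X38.568 Y66.129
G1 X48.187 Y72.170
G1 X58.001 Y86.752
M5
G00 X43.655 Y50.420
M3 S787
G1 X25.815 Y71.406 F908
G1 X52.910 Y76.363
G1 X43.655 Y50.420
M5
G00 X31.693 Y36.906
M3 S344
G1 X29.107 Y30.028 F2501
G1 X22.229 Y32.614
G1 X24.815 Y39.492
G1 X31.693 Y36.906
M5
G00 X47.142 Y61.109
M3 S429
G1 X86.994 Y61.109 F1828
G1 X86.994 Y45.953
G1 X47.142 Y45.953
G1 X47.142 Y61.109
M5
G00 X34.409 Y19.506
M3 S344
G1 X43.181 Y37.222 F2501
G1 X60.897 Y28.450
G1 X52.125 Y10.734
G1 X34.409 Y19.506
M5
G00 X0.000 Y0.000

Since the viewBox matches the mm dimensions, user units are millimetres directly. The only transform is the Y-flip y_m = 100.734 − y_svg.

Shape 1 is a cubic bezier drawn with `<path>`. Its stroke #0000ff means engrave at S344, F2501. After flipping Y the toolpath is (14.357,72.936) → (27.755,66.945) → (38.568,66.129) → (48.187,72.170) → (58.001,86.752).

Shape 2 is a regular polygon drawn with `<polygon>`. Its stroke #008000 means cut at S787, F908. After flipping Y the toolpath is (43.655,50.420) → (25.815,71.406) → (52.910,76.363) → (43.655,50.420), returning to the start.

Shape 3 is a regular polygon drawn with `<polygon>`. Its stroke #0000ff means engrave at S344, F2501. After flipping Y the toolpath is (31.693,36.906) → (29.107,30.028) → (22.229,32.614) → (24.815,39.492) → (31.693,36.906), returning to the start.

Shape 4 is a rectangle drawn with `<polygon>`. Its stroke #ff8800 means score at S429, F1828. After flipping Y the toolpath is (47.142,61.109) → (86.994,61.109) → (86.994,45.953) → (47.142,45.953) → (47.142,61.109), returning to the start.

Shape 5 is a regular polygon drawn with `<path>`. Its stroke #0000ff means engrave at S344, F2501. After flipping Y the toolpath is (34.409,19.506) → (43.181,37.222) → (60.897,28.450) → (52.125,10.734) → (34.409,19.506), returning to the start.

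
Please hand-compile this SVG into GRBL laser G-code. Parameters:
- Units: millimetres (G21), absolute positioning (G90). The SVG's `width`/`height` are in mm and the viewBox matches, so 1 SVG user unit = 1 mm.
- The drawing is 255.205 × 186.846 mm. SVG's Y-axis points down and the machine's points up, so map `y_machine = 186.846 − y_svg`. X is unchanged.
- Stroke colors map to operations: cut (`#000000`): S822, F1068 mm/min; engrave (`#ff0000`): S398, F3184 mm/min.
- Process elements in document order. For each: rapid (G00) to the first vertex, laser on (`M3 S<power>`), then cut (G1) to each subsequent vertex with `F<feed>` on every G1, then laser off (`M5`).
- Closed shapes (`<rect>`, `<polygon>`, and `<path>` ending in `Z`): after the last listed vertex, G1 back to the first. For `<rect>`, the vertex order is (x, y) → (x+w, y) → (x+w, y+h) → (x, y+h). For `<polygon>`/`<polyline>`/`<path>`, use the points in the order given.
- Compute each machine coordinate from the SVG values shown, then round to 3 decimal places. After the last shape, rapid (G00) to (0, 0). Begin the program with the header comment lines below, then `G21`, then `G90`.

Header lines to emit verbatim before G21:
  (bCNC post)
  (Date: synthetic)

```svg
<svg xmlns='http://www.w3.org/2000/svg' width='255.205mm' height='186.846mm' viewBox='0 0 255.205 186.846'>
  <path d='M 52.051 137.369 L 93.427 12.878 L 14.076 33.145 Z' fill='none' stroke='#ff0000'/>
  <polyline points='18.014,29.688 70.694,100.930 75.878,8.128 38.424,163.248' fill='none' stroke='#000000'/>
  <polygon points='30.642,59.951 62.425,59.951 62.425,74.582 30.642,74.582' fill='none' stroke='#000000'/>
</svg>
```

viewBox `0 0 255.205 186.846` with mm width/height → 1 unit = 1 mm. Flip: y_m = 186.846 − y_svg.

**Shape 1** — `<path>` closed polygon, stroke `#ff0000` → engrave (S398, F3184). Machine vertices: (52.051,49.477) → (93.427,173.968) → (14.076,153.701) → (52.051,49.477). Closed: final G1 returns to the first vertex.

**Shape 2** — `<polyline>` open polyline, stroke `#000000` → cut (S822, F1068). Machine vertices: (18.014,157.158) → (70.694,85.916) → (75.878,178.718) → (38.424,23.598). Open path.

**Shape 3** — `<polygon>` rectangle, stroke `#000000` → cut (S822, F1068). Machine vertices: (30.642,126.895) → (62.425,126.895) → (62.425,112.264) → (30.642,112.264) → (30.642,126.895). Closed: final G1 returns to the first vertex.

(bCNC post)
(Date: synthetic)
G21
G90
G00 X52.051 Y49.477
M3 S398
G1 X93.427 Y173.968 F3184
G1 X14.076 Y153.701 F3184
G1 X52.051 Y49.477 F3184
M5
G00 X18.014 Y157.158
M3 S822
G1 X70.694 Y85.916 F1068
G1 X75.878 Y178.718 F1068
G1 X38.424 Y23.598 F1068
M5
G00 X30.642 Y126.895
M3 S822
G1 X62.425 Y126.895 F1068
G1 X62.425 Y112.264 F1068
G1 X30.642 Y112.264 F1068
G1 X30.642 Y126.895 F1068
M5
G00 X0.000 Y0.000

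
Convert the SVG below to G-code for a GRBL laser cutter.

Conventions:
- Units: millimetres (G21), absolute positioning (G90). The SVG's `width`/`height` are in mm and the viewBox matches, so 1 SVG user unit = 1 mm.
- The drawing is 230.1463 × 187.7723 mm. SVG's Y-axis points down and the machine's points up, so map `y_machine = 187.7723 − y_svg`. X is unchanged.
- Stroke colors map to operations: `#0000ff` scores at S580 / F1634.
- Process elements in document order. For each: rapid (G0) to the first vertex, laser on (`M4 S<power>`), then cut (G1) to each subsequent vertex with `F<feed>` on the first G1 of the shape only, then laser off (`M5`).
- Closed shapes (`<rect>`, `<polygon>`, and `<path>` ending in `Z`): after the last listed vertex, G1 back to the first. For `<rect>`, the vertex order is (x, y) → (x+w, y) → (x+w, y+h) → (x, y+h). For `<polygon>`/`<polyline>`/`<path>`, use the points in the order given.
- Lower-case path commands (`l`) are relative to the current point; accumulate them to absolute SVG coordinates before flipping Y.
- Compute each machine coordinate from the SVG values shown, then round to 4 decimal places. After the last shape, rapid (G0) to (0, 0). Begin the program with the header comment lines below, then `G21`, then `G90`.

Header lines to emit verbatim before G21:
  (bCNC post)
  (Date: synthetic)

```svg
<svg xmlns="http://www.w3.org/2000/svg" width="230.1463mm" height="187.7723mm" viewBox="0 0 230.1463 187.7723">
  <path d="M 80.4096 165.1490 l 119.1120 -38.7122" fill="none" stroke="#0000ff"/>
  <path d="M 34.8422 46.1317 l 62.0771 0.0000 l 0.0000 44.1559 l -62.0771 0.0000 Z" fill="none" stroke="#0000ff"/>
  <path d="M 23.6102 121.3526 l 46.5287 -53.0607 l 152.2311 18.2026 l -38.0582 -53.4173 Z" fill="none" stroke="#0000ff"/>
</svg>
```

1 u = 1 mm; y_m = 187.7723 − y.

[1] `<path>` line segment, #0000ff→score S580 F1634: (80.4096,22.6233) → (199.5216,61.3355)

[2] `<path>` rectangle, #0000ff→score S580 F1634: (34.8422,141.6406) → (96.9193,141.6406) → (96.9193,97.4847) → (34.8422,97.4847) → (34.8422,141.6406) (closed)

[3] `<path>` closed polygon, #0000ff→score S580 F1634: (23.6102,66.4197) → (70.1389,119.4804) → (222.3700,101.2778) → (184.3118,154.6951) → (23.6102,66.4197) (closed)

(bCNC post)
(Date: synthetic)
G21
G90
G0 X80.4096 Y22.6233
M4 S580
G1 X199.5216 Y61.3355 F1634
M5
G0 X34.8422 Y141.6406
M4 S580
G1 X96.9193 Y141.6406 F1634
G1 X96.9193 Y97.4847
G1 X34.8422 Y97.4847
G1 X34.8422 Y141.6406
M5
G0 X23.6102 Y66.4197
M4 S580
G1 X70.1389 Y119.4804 F1634
G1 X222.3700 Y101.2778
G1 X184.3118 Y154.6951
G1 X23.6102 Y66.4197
M5
G0 X0.0000 Y0.0000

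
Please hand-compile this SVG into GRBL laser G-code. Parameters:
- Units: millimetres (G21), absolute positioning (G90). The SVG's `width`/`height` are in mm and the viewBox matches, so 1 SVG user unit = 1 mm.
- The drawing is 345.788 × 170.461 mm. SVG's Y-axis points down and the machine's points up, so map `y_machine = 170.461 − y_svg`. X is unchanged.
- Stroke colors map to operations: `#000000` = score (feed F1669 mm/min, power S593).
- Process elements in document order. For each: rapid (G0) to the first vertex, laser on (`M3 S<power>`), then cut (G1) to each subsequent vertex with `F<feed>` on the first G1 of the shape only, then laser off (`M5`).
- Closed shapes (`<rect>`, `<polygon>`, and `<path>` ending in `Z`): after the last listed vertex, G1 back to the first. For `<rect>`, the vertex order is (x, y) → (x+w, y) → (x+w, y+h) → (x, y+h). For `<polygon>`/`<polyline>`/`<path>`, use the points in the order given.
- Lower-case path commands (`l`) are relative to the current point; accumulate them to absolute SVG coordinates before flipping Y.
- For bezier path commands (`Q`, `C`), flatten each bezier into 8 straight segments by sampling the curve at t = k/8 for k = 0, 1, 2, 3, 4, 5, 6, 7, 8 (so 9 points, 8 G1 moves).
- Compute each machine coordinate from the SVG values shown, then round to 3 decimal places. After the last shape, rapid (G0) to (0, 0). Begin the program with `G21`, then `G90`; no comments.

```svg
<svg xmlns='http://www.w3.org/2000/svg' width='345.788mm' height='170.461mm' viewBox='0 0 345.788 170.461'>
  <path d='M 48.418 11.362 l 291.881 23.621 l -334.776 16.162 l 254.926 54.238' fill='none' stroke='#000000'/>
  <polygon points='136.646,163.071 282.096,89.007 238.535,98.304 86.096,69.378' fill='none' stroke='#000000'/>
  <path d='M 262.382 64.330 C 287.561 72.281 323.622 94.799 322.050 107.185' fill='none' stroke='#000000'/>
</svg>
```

1 u = 1 mm; y_m = 170.461 − y.

[1] `<path>` open polyline, #000000→score S593 F1669: (48.418,159.099) → (340.299,135.478) → (5.523,119.316) → (260.449,65.078)

[2] `<polygon>` closed polygon, #000000→score S593 F1669: (136.646,7.390) → (282.096,81.454) → (238.535,72.157) → (86.096,101.083) → (136.646,7.390) (closed)

[3] `<path>` cubic bezier, #000000→score S593 F1669: (262.382,106.131) → (272.239,102.515) → (282.549,97.822) → (292.741,92.343) → (302.248,86.367) → (310.500,80.182) → (316.931,74.079) → (320.970,68.347) → (322.050,63.276)

G21
G90
G0 X48.418 Y159.099
M3 S593
G1 X340.299 Y135.478 F1669
G1 X5.523 Y119.316
G1 X260.449 Y65.078
M5
G0 X136.646 Y7.390
M3 S593
G1 X282.096 Y81.454 F1669
G1 X238.535 Y72.157
G1 X86.096 Y101.083
G1 X136.646 Y7.390
M5
G0 X262.382 Y106.131
M3 S593
G1 X272.239 Y102.515 F1669
G1 X282.549 Y97.822
G1 X292.741 Y92.343
G1 X302.248 Y86.367
G1 X310.500 Y80.182
G1 X316.931 Y74.079
G1 X320.970 Y68.347
G1 X322.050 Y63.276
M5
G0 X0.000 Y0.000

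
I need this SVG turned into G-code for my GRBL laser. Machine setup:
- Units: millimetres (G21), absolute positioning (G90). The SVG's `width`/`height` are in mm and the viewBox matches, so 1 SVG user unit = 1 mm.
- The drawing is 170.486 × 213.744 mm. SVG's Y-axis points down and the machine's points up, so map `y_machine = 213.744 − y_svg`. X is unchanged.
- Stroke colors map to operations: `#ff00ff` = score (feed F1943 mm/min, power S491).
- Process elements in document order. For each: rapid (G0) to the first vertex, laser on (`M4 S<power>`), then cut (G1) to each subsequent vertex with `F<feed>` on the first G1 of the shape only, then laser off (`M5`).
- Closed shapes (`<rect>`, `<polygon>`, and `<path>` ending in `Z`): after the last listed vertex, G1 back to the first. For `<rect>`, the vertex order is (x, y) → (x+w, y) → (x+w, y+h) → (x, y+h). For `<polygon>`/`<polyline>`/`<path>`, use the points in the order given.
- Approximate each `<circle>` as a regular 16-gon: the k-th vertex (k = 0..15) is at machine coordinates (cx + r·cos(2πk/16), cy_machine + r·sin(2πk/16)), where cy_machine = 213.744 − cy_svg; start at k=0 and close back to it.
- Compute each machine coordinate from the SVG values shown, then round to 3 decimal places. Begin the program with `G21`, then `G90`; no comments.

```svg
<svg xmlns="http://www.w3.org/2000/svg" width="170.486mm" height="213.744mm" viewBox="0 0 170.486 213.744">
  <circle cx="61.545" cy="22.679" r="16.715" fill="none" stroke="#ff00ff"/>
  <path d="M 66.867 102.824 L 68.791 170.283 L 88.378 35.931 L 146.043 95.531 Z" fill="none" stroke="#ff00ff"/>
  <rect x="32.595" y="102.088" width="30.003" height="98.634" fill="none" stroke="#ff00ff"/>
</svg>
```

G21
G90
G0 X78.260 Y191.065
M4 S491
G1 X76.988 Y197.462 F1943
G1 X73.364 Y202.884
G1 X67.942 Y206.508
G1 X61.545 Y207.780
G1 X55.148 Y206.508
G1 X49.726 Y202.884
G1 X46.102 Y197.462
G1 X44.830 Y191.065
G1 X46.102 Y184.668
G1 X49.726 Y179.246
G1 X55.148 Y175.622
G1 X61.545 Y174.350
G1 X67.942 Y175.622
G1 X73.364 Y179.246
G1 X76.988 Y184.668
G1 X78.260 Y191.065
M5
G0 X66.867 Y110.920
M4 S491
G1 X68.791 Y43.461 F1943
G1 X88.378 Y177.813
G1 X146.043 Y118.213
G1 X66.867 Y110.920
M5
G0 X32.595 Y111.656
M4 S491
G1 X62.598 Y111.656 F1943
G1 X62.598 Y13.022
G1 X32.595 Y13.022
G1 X32.595 Y111.656
M5

1 u = 1 mm; y_m = 213.744 − y.

[1] `<circle>` circle, #ff00ff→score S491 F1943: (78.260,191.065) → (76.988,197.462) → (73.364,202.884) → (67.942,206.508) → (61.545,207.780) → (55.148,206.508) → (49.726,202.884) → (46.102,197.462) → (44.830,191.065) → (46.102,184.668) → (49.726,179.246) → (55.148,175.622) → (61.545,174.350) → (67.942,175.622) → (73.364,179.246) → (76.988,184.668) → (78.260,191.065) (closed)

[2] `<path>` closed polygon, #ff00ff→score S491 F1943: (66.867,110.920) → (68.791,43.461) → (88.378,177.813) → (146.043,118.213) → (66.867,110.920) (closed)

[3] `<rect>` rectangle, #ff00ff→score S491 F1943: (32.595,111.656) → (62.598,111.656) → (62.598,13.022) → (32.595,13.022) → (32.595,111.656) (closed)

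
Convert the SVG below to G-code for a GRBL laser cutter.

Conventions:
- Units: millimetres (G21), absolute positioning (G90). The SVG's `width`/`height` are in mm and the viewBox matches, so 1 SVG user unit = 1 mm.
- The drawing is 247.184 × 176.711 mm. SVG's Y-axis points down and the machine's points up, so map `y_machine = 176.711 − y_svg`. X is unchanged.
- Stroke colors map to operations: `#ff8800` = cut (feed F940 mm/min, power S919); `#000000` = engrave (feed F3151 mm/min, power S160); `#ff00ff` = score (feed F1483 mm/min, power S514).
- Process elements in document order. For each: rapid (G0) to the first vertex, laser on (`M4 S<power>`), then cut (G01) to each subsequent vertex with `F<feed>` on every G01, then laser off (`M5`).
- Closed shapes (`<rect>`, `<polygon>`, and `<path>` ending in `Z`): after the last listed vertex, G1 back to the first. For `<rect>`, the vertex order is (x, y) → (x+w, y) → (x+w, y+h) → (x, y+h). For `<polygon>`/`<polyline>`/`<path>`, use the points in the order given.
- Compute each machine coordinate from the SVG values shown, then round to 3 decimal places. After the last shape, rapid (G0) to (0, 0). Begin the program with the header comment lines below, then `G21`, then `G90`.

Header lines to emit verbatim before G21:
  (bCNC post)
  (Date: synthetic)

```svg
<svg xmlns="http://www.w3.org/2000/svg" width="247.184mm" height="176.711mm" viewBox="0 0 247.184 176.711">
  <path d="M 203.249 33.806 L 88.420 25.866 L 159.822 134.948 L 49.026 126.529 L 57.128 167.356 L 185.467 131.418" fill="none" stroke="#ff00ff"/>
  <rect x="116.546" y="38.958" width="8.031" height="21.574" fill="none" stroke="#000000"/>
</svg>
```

1 u = 1 mm; y_m = 176.711 − y.

[1] `<path>` open polyline, #ff00ff→score S514 F1483: (203.249,142.905) → (88.420,150.845) → (159.822,41.763) → (49.026,50.182) → (57.128,9.355) → (185.467,45.293)

[2] `<rect>` rectangle, #000000→engrave S160 F3151: (116.546,137.753) → (124.577,137.753) → (124.577,116.179) → (116.546,116.179) → (116.546,137.753) (closed)

(bCNC post)
(Date: synthetic)
G21
G90
G0 X203.249 Y142.905
M4 S514
G01 X88.420 Y150.845 F1483
G01 X159.822 Y41.763 F1483
G01 X49.026 Y50.182 F1483
G01 X57.128 Y9.355 F1483
G01 X185.467 Y45.293 F1483
M5
G0 X116.546 Y137.753
M4 S160
G01 X124.577 Y137.753 F3151
G01 X124.577 Y116.179 F3151
G01 X116.546 Y116.179 F3151
G01 X116.546 Y137.753 F3151
M5
G0 X0.000 Y0.000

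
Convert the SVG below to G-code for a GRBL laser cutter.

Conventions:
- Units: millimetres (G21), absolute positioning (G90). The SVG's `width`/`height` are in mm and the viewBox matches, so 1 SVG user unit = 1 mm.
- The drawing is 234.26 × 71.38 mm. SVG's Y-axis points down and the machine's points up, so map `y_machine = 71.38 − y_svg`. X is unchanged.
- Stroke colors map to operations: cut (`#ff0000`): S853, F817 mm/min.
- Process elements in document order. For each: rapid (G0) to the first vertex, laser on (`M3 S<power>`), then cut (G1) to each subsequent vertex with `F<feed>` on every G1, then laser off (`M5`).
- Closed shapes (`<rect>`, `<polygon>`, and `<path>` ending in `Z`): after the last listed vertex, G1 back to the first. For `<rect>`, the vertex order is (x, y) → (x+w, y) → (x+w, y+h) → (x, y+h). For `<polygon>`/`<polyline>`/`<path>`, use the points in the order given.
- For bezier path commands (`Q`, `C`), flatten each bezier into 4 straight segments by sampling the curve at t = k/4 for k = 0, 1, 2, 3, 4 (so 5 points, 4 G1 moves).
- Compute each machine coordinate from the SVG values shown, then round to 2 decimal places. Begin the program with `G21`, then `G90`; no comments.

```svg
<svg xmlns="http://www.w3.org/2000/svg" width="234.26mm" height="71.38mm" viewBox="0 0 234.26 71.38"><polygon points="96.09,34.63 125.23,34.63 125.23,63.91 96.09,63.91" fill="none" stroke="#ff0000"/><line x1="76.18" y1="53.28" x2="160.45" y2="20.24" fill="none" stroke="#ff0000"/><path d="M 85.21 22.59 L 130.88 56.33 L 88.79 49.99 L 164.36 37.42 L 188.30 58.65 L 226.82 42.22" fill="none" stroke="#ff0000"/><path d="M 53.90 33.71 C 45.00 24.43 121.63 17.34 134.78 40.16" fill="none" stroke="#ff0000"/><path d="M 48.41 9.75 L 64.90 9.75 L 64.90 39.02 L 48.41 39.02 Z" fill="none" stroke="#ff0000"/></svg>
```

G21
G90
G0 X96.09 Y36.75
M3 S853
G1 X125.23 Y36.75 F817
G1 X125.23 Y7.47 F817
G1 X96.09 Y7.47 F817
G1 X96.09 Y36.75 F817
M5
G0 X76.18 Y18.10
M3 S853
G1 X160.45 Y51.14 F817
M5
G0 X85.21 Y48.79
M3 S853
G1 X130.88 Y15.05 F817
G1 X88.79 Y21.39 F817
G1 X164.36 Y33.96 F817
G1 X188.30 Y12.73 F817
G1 X226.82 Y29.16 F817
M5
G0 X53.90 Y37.67
M3 S853
G1 X60.93 Y43.79 F817
G1 X86.07 Y46.48 F817
G1 X115.34 Y43.16 F817
G1 X134.78 Y31.22 F817
M5
G0 X48.41 Y61.63
M3 S853
G1 X64.90 Y61.63 F817
G1 X64.90 Y32.36 F817
G1 X48.41 Y32.36 F817
G1 X48.41 Y61.63 F817
M5

viewBox `0 0 234.26 71.38` with mm width/height → 1 unit = 1 mm. Flip: y_m = 71.38 − y_svg.

**Shape 1** — `<polygon>` rectangle, stroke `#ff0000` → cut (S853, F817). Machine vertices: (96.09,36.75) → (125.23,36.75) → (125.23,7.47) → (96.09,7.47) → (96.09,36.75). Closed: final G1 returns to the first vertex.

**Shape 2** — `<line>` line segment, stroke `#ff0000` → cut (S853, F817). Machine vertices: (76.18,18.10) → (160.45,51.14). Open path.

**Shape 3** — `<path>` open polyline, stroke `#ff0000` → cut (S853, F817). Machine vertices: (85.21,48.79) → (130.88,15.05) → (88.79,21.39) → (164.36,33.96) → (188.30,12.73) → (226.82,29.16). Open path.

**Shape 4** — `<path>` cubic bezier, stroke `#ff0000` → cut (S853, F817). Control points (SVG): P0=(53.90,33.71), P1=(45.00,24.43), P2=(121.63,17.34), P3=(134.78,40.16); sampled at t=k/4. Machine vertices: (53.90,37.67) → (60.93,43.79) → (86.07,46.48) → (115.34,43.16) → (134.78,31.22). Open path.

**Shape 5** — `<path>` rectangle, stroke `#ff0000` → cut (S853, F817). Machine vertices: (48.41,61.63) → (64.90,61.63) → (64.90,32.36) → (48.41,32.36) → (48.41,61.63). Closed: final G1 returns to the first vertex.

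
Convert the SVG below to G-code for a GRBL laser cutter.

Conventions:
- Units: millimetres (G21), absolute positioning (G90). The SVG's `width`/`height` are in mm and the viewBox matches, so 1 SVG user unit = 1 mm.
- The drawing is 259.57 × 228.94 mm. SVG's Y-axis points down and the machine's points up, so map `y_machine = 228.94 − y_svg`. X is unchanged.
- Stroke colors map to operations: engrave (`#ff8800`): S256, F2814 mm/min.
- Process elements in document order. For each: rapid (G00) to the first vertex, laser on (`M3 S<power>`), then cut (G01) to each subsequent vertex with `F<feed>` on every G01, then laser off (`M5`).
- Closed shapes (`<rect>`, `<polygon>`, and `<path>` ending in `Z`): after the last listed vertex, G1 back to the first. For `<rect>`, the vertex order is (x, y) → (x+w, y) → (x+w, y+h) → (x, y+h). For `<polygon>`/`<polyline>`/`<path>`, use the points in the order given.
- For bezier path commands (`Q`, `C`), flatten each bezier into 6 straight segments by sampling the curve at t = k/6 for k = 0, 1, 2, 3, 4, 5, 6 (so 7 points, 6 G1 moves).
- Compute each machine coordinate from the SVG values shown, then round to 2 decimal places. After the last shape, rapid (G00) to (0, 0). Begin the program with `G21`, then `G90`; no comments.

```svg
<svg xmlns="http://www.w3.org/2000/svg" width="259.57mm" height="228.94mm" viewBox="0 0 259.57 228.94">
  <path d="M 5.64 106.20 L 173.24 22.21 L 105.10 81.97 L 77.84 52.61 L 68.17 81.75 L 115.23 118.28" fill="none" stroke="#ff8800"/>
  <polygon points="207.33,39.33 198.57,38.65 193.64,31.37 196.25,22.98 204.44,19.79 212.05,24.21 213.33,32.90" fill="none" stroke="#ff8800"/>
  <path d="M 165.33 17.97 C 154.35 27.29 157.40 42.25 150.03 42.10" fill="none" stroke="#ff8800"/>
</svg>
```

G21
G90
G00 X5.64 Y122.74
M3 S256
G01 X173.24 Y206.73 F2814
G01 X105.10 Y146.97 F2814
G01 X77.84 Y176.33 F2814
G01 X68.17 Y147.19 F2814
G01 X115.23 Y110.66 F2814
M5
G00 X207.33 Y189.61
M3 S256
G01 X198.57 Y190.29 F2814
G01 X193.64 Y197.57 F2814
G01 X196.25 Y205.96 F2814
G01 X204.44 Y209.15 F2814
G01 X212.05 Y204.73 F2814
G01 X213.33 Y196.04 F2814
G01 X207.33 Y189.61 F2814
M5
G00 X165.33 Y210.97
M3 S256
G01 X160.90 Y205.94 F2814
G01 X158.12 Y200.54 F2814
G01 X156.33 Y195.35 F2814
G01 X154.83 Y190.96 F2814
G01 X152.96 Y187.93 F2814
G01 X150.03 Y186.84 F2814
M5
G00 X0.00 Y0.00

1 u = 1 mm; y_m = 228.94 − y.

[1] `<path>` open polyline, #ff8800→engrave S256 F2814: (5.64,122.74) → (173.24,206.73) → (105.10,146.97) → (77.84,176.33) → (68.17,147.19) → (115.23,110.66)

[2] `<polygon>` regular polygon, #ff8800→engrave S256 F2814: (207.33,189.61) → (198.57,190.29) → (193.64,197.57) → (196.25,205.96) → (204.44,209.15) → (212.05,204.73) → (213.33,196.04) → (207.33,189.61) (closed)

[3] `<path>` cubic bezier, #ff8800→engrave S256 F2814: (165.33,210.97) → (160.90,205.94) → (158.12,200.54) → (156.33,195.35) → (154.83,190.96) → (152.96,187.93) → (150.03,186.84)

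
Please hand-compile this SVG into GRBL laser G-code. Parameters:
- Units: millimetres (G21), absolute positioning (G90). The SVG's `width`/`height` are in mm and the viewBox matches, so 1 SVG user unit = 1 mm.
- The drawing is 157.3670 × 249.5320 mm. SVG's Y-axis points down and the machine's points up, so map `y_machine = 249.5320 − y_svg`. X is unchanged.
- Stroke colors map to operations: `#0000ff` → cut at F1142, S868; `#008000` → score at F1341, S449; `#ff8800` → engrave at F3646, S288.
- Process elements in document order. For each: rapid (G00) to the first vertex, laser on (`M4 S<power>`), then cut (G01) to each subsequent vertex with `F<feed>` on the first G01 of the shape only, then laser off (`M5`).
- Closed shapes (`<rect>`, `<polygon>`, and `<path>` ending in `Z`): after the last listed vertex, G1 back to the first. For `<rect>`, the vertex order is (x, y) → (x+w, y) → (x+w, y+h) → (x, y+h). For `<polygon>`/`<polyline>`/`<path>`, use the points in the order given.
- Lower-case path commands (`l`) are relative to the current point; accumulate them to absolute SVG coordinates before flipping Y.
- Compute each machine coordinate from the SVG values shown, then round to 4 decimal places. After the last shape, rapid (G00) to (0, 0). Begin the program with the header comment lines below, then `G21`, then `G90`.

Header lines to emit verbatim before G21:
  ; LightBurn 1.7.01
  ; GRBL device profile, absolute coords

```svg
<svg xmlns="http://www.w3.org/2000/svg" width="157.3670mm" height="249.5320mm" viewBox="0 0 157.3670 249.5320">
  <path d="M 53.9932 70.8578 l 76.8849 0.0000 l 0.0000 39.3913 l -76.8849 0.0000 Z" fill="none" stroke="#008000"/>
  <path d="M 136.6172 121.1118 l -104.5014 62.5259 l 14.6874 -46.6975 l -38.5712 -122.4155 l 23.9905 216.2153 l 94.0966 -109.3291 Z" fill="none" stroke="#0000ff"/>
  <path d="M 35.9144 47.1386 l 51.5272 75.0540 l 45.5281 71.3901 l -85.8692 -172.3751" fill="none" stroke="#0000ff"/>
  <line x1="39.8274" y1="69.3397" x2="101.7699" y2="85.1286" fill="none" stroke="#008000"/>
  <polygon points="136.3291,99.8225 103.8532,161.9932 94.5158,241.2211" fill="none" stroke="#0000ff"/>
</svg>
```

1 u = 1 mm; y_m = 249.5320 − y.

[1] `<path>` rectangle, #008000→score S449 F1341: (53.9932,178.6742) → (130.8781,178.6742) → (130.8781,139.2829) → (53.9932,139.2829) → (53.9932,178.6742) (closed)

[2] `<path>` closed polygon, #0000ff→cut S868 F1142: (136.6172,128.4202) → (32.1158,65.8943) → (46.8032,112.5918) → (8.2320,235.0073) → (32.2225,18.7920) → (126.3191,128.1211) → (136.6172,128.4202) (closed)

[3] `<path>` open polyline, #0000ff→cut S868 F1142: (35.9144,202.3934) → (87.4416,127.3394) → (132.9697,55.9493) → (47.1005,228.3244)

[4] `<line>` line segment, #008000→score S449 F1341: (39.8274,180.1923) → (101.7699,164.4034)

[5] `<polygon>` closed polygon, #0000ff→cut S868 F1142: (136.3291,149.7095) → (103.8532,87.5388) → (94.5158,8.3109) → (136.3291,149.7095) (closed)

; LightBurn 1.7.01
; GRBL device profile, absolute coords
G21
G90
G00 X53.9932 Y178.6742
M4 S449
G01 X130.8781 Y178.6742 F1341
G01 X130.8781 Y139.2829
G01 X53.9932 Y139.2829
G01 X53.9932 Y178.6742
M5
G00 X136.6172 Y128.4202
M4 S868
G01 X32.1158 Y65.8943 F1142
G01 X46.8032 Y112.5918
G01 X8.2320 Y235.0073
G01 X32.2225 Y18.7920
G01 X126.3191 Y128.1211
G01 X136.6172 Y128.4202
M5
G00 X35.9144 Y202.3934
M4 S868
G01 X87.4416 Y127.3394 F1142
G01 X132.9697 Y55.9493
G01 X47.1005 Y228.3244
M5
G00 X39.8274 Y180.1923
M4 S449
G01 X101.7699 Y164.4034 F1341
M5
G00 X136.3291 Y149.7095
M4 S868
G01 X103.8532 Y87.5388 F1142
G01 X94.5158 Y8.3109
G01 X136.3291 Y149.7095
M5
G00 X0.0000 Y0.0000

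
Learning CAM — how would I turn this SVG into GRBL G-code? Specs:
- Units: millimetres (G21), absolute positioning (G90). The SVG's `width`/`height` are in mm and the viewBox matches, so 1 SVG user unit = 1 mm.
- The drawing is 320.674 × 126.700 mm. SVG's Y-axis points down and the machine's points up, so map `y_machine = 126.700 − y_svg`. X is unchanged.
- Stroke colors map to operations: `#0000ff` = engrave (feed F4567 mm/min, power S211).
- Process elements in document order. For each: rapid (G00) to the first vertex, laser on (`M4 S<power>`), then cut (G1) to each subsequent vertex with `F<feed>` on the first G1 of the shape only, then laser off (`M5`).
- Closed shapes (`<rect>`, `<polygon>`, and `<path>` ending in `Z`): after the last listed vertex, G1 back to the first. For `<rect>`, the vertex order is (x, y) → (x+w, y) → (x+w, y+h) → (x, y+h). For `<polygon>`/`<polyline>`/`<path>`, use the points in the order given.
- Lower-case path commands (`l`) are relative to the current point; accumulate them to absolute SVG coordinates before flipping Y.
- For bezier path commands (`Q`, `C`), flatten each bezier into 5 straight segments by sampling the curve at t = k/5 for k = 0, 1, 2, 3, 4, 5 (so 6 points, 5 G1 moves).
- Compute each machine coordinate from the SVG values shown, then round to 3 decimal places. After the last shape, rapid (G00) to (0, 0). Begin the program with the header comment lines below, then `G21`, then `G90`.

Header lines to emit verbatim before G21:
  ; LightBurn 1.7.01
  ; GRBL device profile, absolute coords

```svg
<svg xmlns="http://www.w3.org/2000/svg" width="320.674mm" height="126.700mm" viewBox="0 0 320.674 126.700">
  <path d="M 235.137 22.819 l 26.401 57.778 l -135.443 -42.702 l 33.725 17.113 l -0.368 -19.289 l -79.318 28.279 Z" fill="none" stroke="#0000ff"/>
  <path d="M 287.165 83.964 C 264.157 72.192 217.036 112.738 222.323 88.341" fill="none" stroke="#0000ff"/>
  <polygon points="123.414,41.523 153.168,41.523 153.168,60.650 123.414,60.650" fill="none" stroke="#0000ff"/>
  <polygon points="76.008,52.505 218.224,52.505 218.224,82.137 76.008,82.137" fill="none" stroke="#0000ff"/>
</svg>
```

1 u = 1 mm; y_m = 126.700 − y.

[1] `<path>` closed polygon, #0000ff→engrave S211 F4567: (235.137,103.881) → (261.538,46.103) → (126.095,88.805) → (159.820,71.692) → (159.452,90.981) → (80.134,62.702) → (235.137,103.881) (closed)

[2] `<path>` cubic bezier, #0000ff→engrave S211 F4567: (287.165,42.736) → (271.079,44.459) → (252.879,39.254) → (236.237,32.751) → (224.828,30.576) → (222.323,38.359)

[3] `<polygon>` rectangle, #0000ff→engrave S211 F4567: (123.414,85.177) → (153.168,85.177) → (153.168,66.050) → (123.414,66.050) → (123.414,85.177) (closed)

[4] `<polygon>` rectangle, #0000ff→engrave S211 F4567: (76.008,74.195) → (218.224,74.195) → (218.224,44.563) → (76.008,44.563) → (76.008,74.195) (closed)

; LightBurn 1.7.01
; GRBL device profile, absolute coords
G21
G90
G00 X235.137 Y103.881
M4 S211
G1 X261.538 Y46.103 F4567
G1 X126.095 Y88.805
G1 X159.820 Y71.692
G1 X159.452 Y90.981
G1 X80.134 Y62.702
G1 X235.137 Y103.881
M5
G00 X287.165 Y42.736
M4 S211
G1 X271.079 Y44.459 F4567
G1 X252.879 Y39.254
G1 X236.237 Y32.751
G1 X224.828 Y30.576
G1 X222.323 Y38.359
M5
G00 X123.414 Y85.177
M4 S211
G1 X153.168 Y85.177 F4567
G1 X153.168 Y66.050
G1 X123.414 Y66.050
G1 X123.414 Y85.177
M5
G00 X76.008 Y74.195
M4 S211
G1 X218.224 Y74.195 F4567
G1 X218.224 Y44.563
G1 X76.008 Y44.563
G1 X76.008 Y74.195
M5
G00 X0.000 Y0.000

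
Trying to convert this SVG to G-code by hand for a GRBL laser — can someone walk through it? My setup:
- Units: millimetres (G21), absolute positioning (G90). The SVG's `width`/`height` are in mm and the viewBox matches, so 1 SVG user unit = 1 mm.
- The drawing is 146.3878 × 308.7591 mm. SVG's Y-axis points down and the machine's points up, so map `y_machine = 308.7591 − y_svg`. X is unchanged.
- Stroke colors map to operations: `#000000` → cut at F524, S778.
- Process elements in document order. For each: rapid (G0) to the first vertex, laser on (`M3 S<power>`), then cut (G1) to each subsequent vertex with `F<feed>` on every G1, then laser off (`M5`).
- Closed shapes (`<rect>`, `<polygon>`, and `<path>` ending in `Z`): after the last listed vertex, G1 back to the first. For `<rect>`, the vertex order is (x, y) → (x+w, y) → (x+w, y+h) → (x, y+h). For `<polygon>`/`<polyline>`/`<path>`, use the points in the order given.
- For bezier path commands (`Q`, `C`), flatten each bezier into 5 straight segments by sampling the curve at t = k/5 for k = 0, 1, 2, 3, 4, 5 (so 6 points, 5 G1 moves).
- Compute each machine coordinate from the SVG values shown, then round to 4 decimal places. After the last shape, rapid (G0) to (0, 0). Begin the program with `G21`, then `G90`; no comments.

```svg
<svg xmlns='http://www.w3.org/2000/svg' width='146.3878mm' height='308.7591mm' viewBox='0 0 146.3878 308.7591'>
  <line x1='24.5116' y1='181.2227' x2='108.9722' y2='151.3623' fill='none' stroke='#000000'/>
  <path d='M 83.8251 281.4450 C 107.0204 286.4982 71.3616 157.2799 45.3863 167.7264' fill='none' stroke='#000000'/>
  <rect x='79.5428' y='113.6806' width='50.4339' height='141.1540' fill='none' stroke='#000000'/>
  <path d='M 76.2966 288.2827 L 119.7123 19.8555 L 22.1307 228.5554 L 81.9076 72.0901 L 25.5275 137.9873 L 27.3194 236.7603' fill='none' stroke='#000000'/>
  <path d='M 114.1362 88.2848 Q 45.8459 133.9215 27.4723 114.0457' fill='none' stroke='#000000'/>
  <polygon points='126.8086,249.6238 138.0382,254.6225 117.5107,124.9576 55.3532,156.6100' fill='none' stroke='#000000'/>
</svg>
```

G21
G90
G0 X24.5116 Y127.5364
M3 S778
G1 X108.9722 Y157.3968 F524
M5
G0 X83.8251 Y27.3141
M3 S778
G1 X91.2281 Y38.2033 F524
G1 X87.7959 Y68.1687 F524
G1 X76.8183 Y104.0613 F524
G1 X61.5852 Y132.7323 F524
G1 X45.3863 Y141.0327 F524
M5
G0 X79.5428 Y195.0785
M3 S778
G1 X129.9767 Y195.0785 F524
G1 X129.9767 Y53.9245 F524
G1 X79.5428 Y53.9245 F524
G1 X79.5428 Y195.0785 F524
M5
G0 X76.2966 Y20.4764
M3 S778
G1 X119.7123 Y288.9036 F524
G1 X22.1307 Y80.2037 F524
G1 X81.9076 Y236.6690 F524
G1 X25.5275 Y170.7718 F524
G1 X27.3194 Y71.9988 F524
M5
G0 X114.1362 Y220.4743
M3 S778
G1 X88.8167 Y204.8401 F524
G1 X67.4906 Y194.4469 F524
G1 X50.1579 Y189.2948 F524
G1 X36.8184 Y189.3836 F524
G1 X27.4723 Y194.7134 F524
M5
G0 X126.8086 Y59.1353
M3 S778
G1 X138.0382 Y54.1366 F524
G1 X117.5107 Y183.8015 F524
G1 X55.3532 Y152.1491 F524
G1 X126.8086 Y59.1353 F524
M5
G0 X0.0000 Y0.0000

Since the viewBox matches the mm dimensions, user units are millimetres directly. The only transform is the Y-flip y_m = 308.7591 − y_svg.

Shape 1 is a line segment drawn with `<line>`. Its stroke #000000 means cut at S778, F524. After flipping Y the toolpath is (24.5116,127.5364) → (108.9722,157.3968).

Shape 2 is a cubic bezier drawn with `<path>`. Its stroke #000000 means cut at S778, F524. After flipping Y the toolpath is (83.8251,27.3141) → (91.2281,38.2033) → (87.7959,68.1687) → (76.8183,104.0613) → (61.5852,132.7323) → (45.3863,141.0327).

Shape 3 is a rectangle drawn with `<rect>`. Its stroke #000000 means cut at S778, F524. After flipping Y the toolpath is (79.5428,195.0785) → (129.9767,195.0785) → (129.9767,53.9245) → (79.5428,53.9245) → (79.5428,195.0785), returning to the start.

Shape 4 is a open polyline drawn with `<path>`. Its stroke #000000 means cut at S778, F524. After flipping Y the toolpath is (76.2966,20.4764) → (119.7123,288.9036) → (22.1307,80.2037) → (81.9076,236.6690) → (25.5275,170.7718) → (27.3194,71.9988).

Shape 5 is a quadratic bezier drawn with `<path>`. Its stroke #000000 means cut at S778, F524. After flipping Y the toolpath is (114.1362,220.4743) → (88.8167,204.8401) → (67.4906,194.4469) → (50.1579,189.2948) → (36.8184,189.3836) → (27.4723,194.7134).

Shape 6 is a closed polygon drawn with `<polygon>`. Its stroke #000000 means cut at S778, F524. After flipping Y the toolpath is (126.8086,59.1353) → (138.0382,54.1366) → (117.5107,183.8015) → (55.3532,152.1491) → (126.8086,59.1353), returning to the start.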